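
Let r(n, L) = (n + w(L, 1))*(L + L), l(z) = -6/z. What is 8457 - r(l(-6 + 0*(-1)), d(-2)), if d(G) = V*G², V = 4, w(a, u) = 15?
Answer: 7945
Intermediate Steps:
d(G) = 4*G²
r(n, L) = 2*L*(15 + n) (r(n, L) = (n + 15)*(L + L) = (15 + n)*(2*L) = 2*L*(15 + n))
8457 - r(l(-6 + 0*(-1)), d(-2)) = 8457 - 2*4*(-2)²*(15 - 6/(-6 + 0*(-1))) = 8457 - 2*4*4*(15 - 6/(-6 + 0)) = 8457 - 2*16*(15 - 6/(-6)) = 8457 - 2*16*(15 - 6*(-⅙)) = 8457 - 2*16*(15 + 1) = 8457 - 2*16*16 = 8457 - 1*512 = 8457 - 512 = 7945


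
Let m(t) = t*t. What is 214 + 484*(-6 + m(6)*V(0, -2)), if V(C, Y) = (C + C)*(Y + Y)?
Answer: -2690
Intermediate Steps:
V(C, Y) = 4*C*Y (V(C, Y) = (2*C)*(2*Y) = 4*C*Y)
m(t) = t²
214 + 484*(-6 + m(6)*V(0, -2)) = 214 + 484*(-6 + 6²*(4*0*(-2))) = 214 + 484*(-6 + 36*0) = 214 + 484*(-6 + 0) = 214 + 484*(-6) = 214 - 2904 = -2690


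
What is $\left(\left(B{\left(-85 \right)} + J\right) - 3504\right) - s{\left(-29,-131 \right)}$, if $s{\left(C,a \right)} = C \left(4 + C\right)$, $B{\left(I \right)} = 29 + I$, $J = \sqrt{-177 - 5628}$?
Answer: $-4285 + 3 i \sqrt{645} \approx -4285.0 + 76.191 i$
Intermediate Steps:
$J = 3 i \sqrt{645}$ ($J = \sqrt{-5805} = 3 i \sqrt{645} \approx 76.191 i$)
$\left(\left(B{\left(-85 \right)} + J\right) - 3504\right) - s{\left(-29,-131 \right)} = \left(\left(\left(29 - 85\right) + 3 i \sqrt{645}\right) - 3504\right) - - 29 \left(4 - 29\right) = \left(\left(-56 + 3 i \sqrt{645}\right) - 3504\right) - \left(-29\right) \left(-25\right) = \left(-3560 + 3 i \sqrt{645}\right) - 725 = -4285 + 3 i \sqrt{645}$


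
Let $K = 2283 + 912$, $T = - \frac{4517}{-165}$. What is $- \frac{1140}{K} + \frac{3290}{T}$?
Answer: $\frac{115283758}{962121} \approx 119.82$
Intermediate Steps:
$T = \frac{4517}{165}$ ($T = \left(-4517\right) \left(- \frac{1}{165}\right) = \frac{4517}{165} \approx 27.376$)
$K = 3195$
$- \frac{1140}{K} + \frac{3290}{T} = - \frac{1140}{3195} + \frac{3290}{\frac{4517}{165}} = \left(-1140\right) \frac{1}{3195} + 3290 \cdot \frac{165}{4517} = - \frac{76}{213} + \frac{542850}{4517} = \frac{115283758}{962121}$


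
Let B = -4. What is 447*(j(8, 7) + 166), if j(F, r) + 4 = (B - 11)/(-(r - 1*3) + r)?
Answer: 70179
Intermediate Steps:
j(F, r) = -9 (j(F, r) = -4 + (-4 - 11)/(-(r - 1*3) + r) = -4 - 15/(-(r - 3) + r) = -4 - 15/(-(-3 + r) + r) = -4 - 15/((3 - r) + r) = -4 - 15/3 = -4 - 15*⅓ = -4 - 5 = -9)
447*(j(8, 7) + 166) = 447*(-9 + 166) = 447*157 = 70179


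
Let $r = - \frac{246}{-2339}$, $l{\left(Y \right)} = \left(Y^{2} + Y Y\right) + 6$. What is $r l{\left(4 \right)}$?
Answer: $\frac{9348}{2339} \approx 3.9966$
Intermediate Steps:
$l{\left(Y \right)} = 6 + 2 Y^{2}$ ($l{\left(Y \right)} = \left(Y^{2} + Y^{2}\right) + 6 = 2 Y^{2} + 6 = 6 + 2 Y^{2}$)
$r = \frac{246}{2339}$ ($r = \left(-246\right) \left(- \frac{1}{2339}\right) = \frac{246}{2339} \approx 0.10517$)
$r l{\left(4 \right)} = \frac{246 \left(6 + 2 \cdot 4^{2}\right)}{2339} = \frac{246 \left(6 + 2 \cdot 16\right)}{2339} = \frac{246 \left(6 + 32\right)}{2339} = \frac{246}{2339} \cdot 38 = \frac{9348}{2339}$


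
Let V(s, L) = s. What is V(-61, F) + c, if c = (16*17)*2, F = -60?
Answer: 483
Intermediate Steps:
c = 544 (c = 272*2 = 544)
V(-61, F) + c = -61 + 544 = 483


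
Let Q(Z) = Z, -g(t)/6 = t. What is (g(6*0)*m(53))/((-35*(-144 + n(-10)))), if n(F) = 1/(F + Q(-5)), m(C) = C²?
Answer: 0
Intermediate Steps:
g(t) = -6*t
n(F) = 1/(-5 + F) (n(F) = 1/(F - 5) = 1/(-5 + F))
(g(6*0)*m(53))/((-35*(-144 + n(-10)))) = (-36*0*53²)/((-35*(-144 + 1/(-5 - 10)))) = (-6*0*2809)/((-35*(-144 + 1/(-15)))) = (0*2809)/((-35*(-144 - 1/15))) = 0/((-35*(-2161/15))) = 0/(15127/3) = 0*(3/15127) = 0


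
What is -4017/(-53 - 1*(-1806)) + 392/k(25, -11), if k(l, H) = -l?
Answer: -787601/43825 ≈ -17.971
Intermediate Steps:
-4017/(-53 - 1*(-1806)) + 392/k(25, -11) = -4017/(-53 - 1*(-1806)) + 392/((-1*25)) = -4017/(-53 + 1806) + 392/(-25) = -4017/1753 + 392*(-1/25) = -4017*1/1753 - 392/25 = -4017/1753 - 392/25 = -787601/43825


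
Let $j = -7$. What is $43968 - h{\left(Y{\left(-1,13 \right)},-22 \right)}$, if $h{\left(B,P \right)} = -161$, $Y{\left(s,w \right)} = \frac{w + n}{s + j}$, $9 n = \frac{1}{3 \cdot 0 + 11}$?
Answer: $44129$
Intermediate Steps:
$n = \frac{1}{99}$ ($n = \frac{1}{9 \left(3 \cdot 0 + 11\right)} = \frac{1}{9 \left(0 + 11\right)} = \frac{1}{9 \cdot 11} = \frac{1}{9} \cdot \frac{1}{11} = \frac{1}{99} \approx 0.010101$)
$Y{\left(s,w \right)} = \frac{\frac{1}{99} + w}{-7 + s}$ ($Y{\left(s,w \right)} = \frac{w + \frac{1}{99}}{s - 7} = \frac{\frac{1}{99} + w}{-7 + s}$)
$43968 - h{\left(Y{\left(-1,13 \right)},-22 \right)} = 43968 - -161 = 43968 + 161 = 44129$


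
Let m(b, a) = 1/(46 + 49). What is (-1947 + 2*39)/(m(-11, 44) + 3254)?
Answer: -177555/309131 ≈ -0.57437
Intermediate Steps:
m(b, a) = 1/95
(-1947 + 2*39)/(m(-11, 44) + 3254) = (-1947 + 2*39)/(1/95 + 3254) = (-1947 + 78)/(309131/95) = -1869*95/309131 = -177555/309131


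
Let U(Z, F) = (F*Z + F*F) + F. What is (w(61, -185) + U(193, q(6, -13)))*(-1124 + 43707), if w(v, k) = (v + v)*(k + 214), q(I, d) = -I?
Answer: 102625030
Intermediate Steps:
w(v, k) = 2*v*(214 + k) (w(v, k) = (2*v)*(214 + k) = 2*v*(214 + k))
U(Z, F) = F + F² + F*Z (U(Z, F) = (F*Z + F²) + F = (F² + F*Z) + F = F + F² + F*Z)
(w(61, -185) + U(193, q(6, -13)))*(-1124 + 43707) = (2*61*(214 - 185) + (-1*6)*(1 - 1*6 + 193))*(-1124 + 43707) = (2*61*29 - 6*(1 - 6 + 193))*42583 = (3538 - 6*188)*42583 = (3538 - 1128)*42583 = 2410*42583 = 102625030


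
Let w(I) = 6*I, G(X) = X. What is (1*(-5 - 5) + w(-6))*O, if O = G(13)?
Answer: -598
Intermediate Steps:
O = 13
(1*(-5 - 5) + w(-6))*O = (1*(-5 - 5) + 6*(-6))*13 = (1*(-10) - 36)*13 = (-10 - 36)*13 = -46*13 = -598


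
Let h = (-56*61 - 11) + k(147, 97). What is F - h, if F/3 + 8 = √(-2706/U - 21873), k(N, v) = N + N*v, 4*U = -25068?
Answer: -11003 + 3*I*√95450159755/2089 ≈ -11003.0 + 443.68*I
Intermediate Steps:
U = -6267 (U = (¼)*(-25068) = -6267)
h = 10979 (h = (-56*61 - 11) + 147*(1 + 97) = (-3416 - 11) + 147*98 = -3427 + 14406 = 10979)
F = -24 + 3*I*√95450159755/2089 (F = -24 + 3*√(-2706/(-6267) - 21873) = -24 + 3*√(-2706*(-1/6267) - 21873) = -24 + 3*√(902/2089 - 21873) = -24 + 3*√(-45691795/2089) = -24 + 3*(I*√95450159755/2089) = -24 + 3*I*√95450159755/2089 ≈ -24.0 + 443.68*I)
F - h = (-24 + 3*I*√95450159755/2089) - 1*10979 = (-24 + 3*I*√95450159755/2089) - 10979 = -11003 + 3*I*√95450159755/2089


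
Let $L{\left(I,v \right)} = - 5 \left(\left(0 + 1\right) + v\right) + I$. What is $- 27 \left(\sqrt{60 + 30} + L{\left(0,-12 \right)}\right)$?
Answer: $-1485 - 81 \sqrt{10} \approx -1741.1$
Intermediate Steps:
$L{\left(I,v \right)} = -5 + I - 5 v$ ($L{\left(I,v \right)} = - 5 \left(1 + v\right) + I = \left(-5 - 5 v\right) + I = -5 + I - 5 v$)
$- 27 \left(\sqrt{60 + 30} + L{\left(0,-12 \right)}\right) = - 27 \left(\sqrt{60 + 30} - -55\right) = - 27 \left(\sqrt{90} + \left(-5 + 0 + 60\right)\right) = - 27 \left(3 \sqrt{10} + 55\right) = - 27 \left(55 + 3 \sqrt{10}\right) = -1485 - 81 \sqrt{10}$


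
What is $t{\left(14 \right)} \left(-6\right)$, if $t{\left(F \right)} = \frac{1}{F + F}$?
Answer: $- \frac{3}{14} \approx -0.21429$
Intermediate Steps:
$t{\left(F \right)} = \frac{1}{2 F}$
$t{\left(14 \right)} \left(-6\right) = \frac{1}{2 \cdot 14} \left(-6\right) = \frac{1}{2} \cdot \frac{1}{14} \left(-6\right) = \frac{1}{28} \left(-6\right) = - \frac{3}{14}$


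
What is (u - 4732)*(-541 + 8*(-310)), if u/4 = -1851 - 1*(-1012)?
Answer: 24433848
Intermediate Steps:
u = -3356 (u = 4*(-1851 - 1*(-1012)) = 4*(-1851 + 1012) = 4*(-839) = -3356)
(u - 4732)*(-541 + 8*(-310)) = (-3356 - 4732)*(-541 + 8*(-310)) = -8088*(-541 - 2480) = -8088*(-3021) = 24433848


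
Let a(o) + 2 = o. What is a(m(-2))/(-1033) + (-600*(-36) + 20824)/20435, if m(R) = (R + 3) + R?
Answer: 43885297/21109355 ≈ 2.0789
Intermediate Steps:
m(R) = 3 + 2*R (m(R) = (3 + R) + R = 3 + 2*R)
a(o) = -2 + o
a(m(-2))/(-1033) + (-600*(-36) + 20824)/20435 = (-2 + (3 + 2*(-2)))/(-1033) + (-600*(-36) + 20824)/20435 = (-2 + (3 - 4))*(-1/1033) + (21600 + 20824)*(1/20435) = (-2 - 1)*(-1/1033) + 42424*(1/20435) = -3*(-1/1033) + 42424/20435 = 3/1033 + 42424/20435 = 43885297/21109355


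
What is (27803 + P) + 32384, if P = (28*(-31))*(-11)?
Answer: 69735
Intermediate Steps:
P = 9548 (P = -868*(-11) = 9548)
(27803 + P) + 32384 = (27803 + 9548) + 32384 = 37351 + 32384 = 69735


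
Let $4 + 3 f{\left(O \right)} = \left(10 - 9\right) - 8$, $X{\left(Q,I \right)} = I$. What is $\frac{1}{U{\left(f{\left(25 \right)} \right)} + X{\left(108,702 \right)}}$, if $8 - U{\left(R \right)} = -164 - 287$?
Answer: $\frac{1}{1161} \approx 0.00086133$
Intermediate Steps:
$f{\left(O \right)} = - \frac{11}{3}$ ($f{\left(O \right)} = - \frac{4}{3} + \frac{\left(10 - 9\right) - 8}{3} = - \frac{4}{3} + \frac{1 - 8}{3} = - \frac{4}{3} + \frac{1}{3} \left(-7\right) = - \frac{4}{3} - \frac{7}{3} = - \frac{11}{3}$)
$U{\left(R \right)} = 459$ ($U{\left(R \right)} = 8 - \left(-164 - 287\right) = 8 - -451 = 8 + 451 = 459$)
$\frac{1}{U{\left(f{\left(25 \right)} \right)} + X{\left(108,702 \right)}} = \frac{1}{459 + 702} = \frac{1}{1161}$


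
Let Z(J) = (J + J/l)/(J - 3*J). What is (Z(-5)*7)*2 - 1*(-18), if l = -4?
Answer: 51/4 ≈ 12.750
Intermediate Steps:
Z(J) = -3/8 (Z(J) = (J + J/(-4))/(J - 3*J) = (J + J*(-¼))/((-2*J)) = (J - J/4)*(-1/(2*J)) = (3*J/4)*(-1/(2*J)) = -3/8)
(Z(-5)*7)*2 - 1*(-18) = -3/8*7*2 - 1*(-18) = -21/8*2 + 18 = -21/4 + 18 = 51/4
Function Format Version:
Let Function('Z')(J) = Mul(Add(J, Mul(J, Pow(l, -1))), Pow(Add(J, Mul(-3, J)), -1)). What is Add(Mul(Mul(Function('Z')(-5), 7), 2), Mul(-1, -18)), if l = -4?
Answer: Rational(51, 4) ≈ 12.750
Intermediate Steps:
Function('Z')(J) = Rational(-3, 8) (Function('Z')(J) = Mul(Add(J, Mul(J, Pow(-4, -1))), Pow(Add(J, Mul(-3, J)), -1)) = Mul(Add(J, Mul(J, Rational(-1, 4))), Pow(Mul(-2, J), -1)) = Mul(Add(J, Mul(Rational(-1, 4), J)), Mul(Rational(-1, 2), Pow(J, -1))) = Mul(Mul(Rational(3, 4), J), Mul(Rational(-1, 2), Pow(J, -1))) = Rational(-3, 8))
Add(Mul(Mul(Function('Z')(-5), 7), 2), Mul(-1, -18)) = Add(Mul(Mul(Rational(-3, 8), 7), 2), Mul(-1, -18)) = Add(Mul(Rational(-21, 8), 2), 18) = Add(Rational(-21, 4), 18) = Rational(51, 4)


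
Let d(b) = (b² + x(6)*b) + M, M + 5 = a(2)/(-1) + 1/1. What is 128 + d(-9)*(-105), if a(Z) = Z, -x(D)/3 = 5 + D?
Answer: -38932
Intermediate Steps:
x(D) = -15 - 3*D (x(D) = -3*(5 + D) = -15 - 3*D)
M = -6 (M = -5 + (2/(-1) + 1/1) = -5 + (2*(-1) + 1*1) = -5 + (-2 + 1) = -5 - 1 = -6)
d(b) = -6 + b² - 33*b (d(b) = (b² + (-15 - 3*6)*b) - 6 = (b² + (-15 - 18)*b) - 6 = (b² - 33*b) - 6 = -6 + b² - 33*b)
128 + d(-9)*(-105) = 128 + (-6 + (-9)² - 33*(-9))*(-105) = 128 + (-6 + 81 + 297)*(-105) = 128 + 372*(-105) = 128 - 39060 = -38932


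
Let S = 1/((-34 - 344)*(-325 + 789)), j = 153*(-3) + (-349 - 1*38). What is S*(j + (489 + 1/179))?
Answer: 31951/15697584 ≈ 0.0020354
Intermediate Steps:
j = -846 (j = -459 + (-349 - 38) = -459 - 387 = -846)
S = -1/175392 (S = 1/(-378*464) = 1/(-175392) = -1/175392 ≈ -5.7015e-6)
S*(j + (489 + 1/179)) = -(-846 + (489 + 1/179))/175392 = -(-846 + 87532/179)/175392 = -1/175392*(-63902/179) = 31951/15697584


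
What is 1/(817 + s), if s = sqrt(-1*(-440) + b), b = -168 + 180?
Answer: 817/667037 - 2*sqrt(113)/667037 ≈ 0.0011929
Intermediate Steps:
b = 12
s = 2*sqrt(113) (s = sqrt(-1*(-440) + 12) = sqrt(440 + 12) = sqrt(452) = 2*sqrt(113) ≈ 21.260)
1/(817 + s) = 1/(817 + 2*sqrt(113))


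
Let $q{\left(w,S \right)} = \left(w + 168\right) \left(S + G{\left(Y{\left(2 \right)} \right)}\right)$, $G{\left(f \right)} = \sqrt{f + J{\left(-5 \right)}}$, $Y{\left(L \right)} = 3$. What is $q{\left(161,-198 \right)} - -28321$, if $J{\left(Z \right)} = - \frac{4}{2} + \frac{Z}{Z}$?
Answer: $-36821 + 329 \sqrt{2} \approx -36356.0$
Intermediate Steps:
$J{\left(Z \right)} = -1$ ($J{\left(Z \right)} = \left(-4\right) \frac{1}{2} + 1 = -2 + 1 = -1$)
$G{\left(f \right)} = \sqrt{-1 + f}$ ($G{\left(f \right)} = \sqrt{f - 1} = \sqrt{-1 + f}$)
$q{\left(w,S \right)} = \left(168 + w\right) \left(S + \sqrt{2}\right)$ ($q{\left(w,S \right)} = \left(w + 168\right) \left(S + \sqrt{-1 + 3}\right) = \left(168 + w\right) \left(S + \sqrt{2}\right)$)
$q{\left(161,-198 \right)} - -28321 = \left(168 \left(-198\right) + 168 \sqrt{2} - 31878 + 161 \sqrt{2}\right) - -28321 = \left(-33264 + 168 \sqrt{2} - 31878 + 161 \sqrt{2}\right) + 28321 = \left(-65142 + 329 \sqrt{2}\right) + 28321 = -36821 + 329 \sqrt{2}$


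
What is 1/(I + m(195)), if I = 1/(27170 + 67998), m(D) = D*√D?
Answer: -95168/67156138962431999 + 1766104903680*√195/67156138962431999 ≈ 0.00036724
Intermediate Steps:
m(D) = D^(3/2)
I = 1/95168 ≈ 1.0508e-5
1/(I + m(195)) = 1/(1/95168 + 195^(3/2)) = 1/(1/95168 + 195*√195)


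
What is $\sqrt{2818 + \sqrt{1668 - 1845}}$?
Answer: $\sqrt{2818 + i \sqrt{177}} \approx 53.085 + 0.1253 i$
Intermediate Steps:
$\sqrt{2818 + \sqrt{1668 - 1845}} = \sqrt{2818 + \sqrt{-177}} = \sqrt{2818 + i \sqrt{177}}$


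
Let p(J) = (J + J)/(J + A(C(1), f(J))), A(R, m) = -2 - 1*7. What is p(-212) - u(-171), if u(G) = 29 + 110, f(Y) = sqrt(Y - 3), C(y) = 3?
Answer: -30295/221 ≈ -137.08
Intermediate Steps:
f(Y) = sqrt(-3 + Y)
A(R, m) = -9 (A(R, m) = -2 - 7 = -9)
u(G) = 139
p(J) = 2*J/(-9 + J) (p(J) = (J + J)/(J - 9) = (2*J)/(-9 + J) = 2*J/(-9 + J))
p(-212) - u(-171) = 2*(-212)/(-9 - 212) - 1*139 = 2*(-212)/(-221) - 139 = 2*(-212)*(-1/221) - 139 = 424/221 - 139 = -30295/221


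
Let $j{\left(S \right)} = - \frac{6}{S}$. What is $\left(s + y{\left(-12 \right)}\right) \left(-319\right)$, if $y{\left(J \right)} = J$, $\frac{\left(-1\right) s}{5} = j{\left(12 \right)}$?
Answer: $\frac{6061}{2} \approx 3030.5$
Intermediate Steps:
$s = \frac{5}{2}$ ($s = - 5 \left(- \frac{6}{12}\right) = - 5 \left(\left(-6\right) \frac{1}{12}\right) = \left(-5\right) \left(- \frac{1}{2}\right) = \frac{5}{2} \approx 2.5$)
$\left(s + y{\left(-12 \right)}\right) \left(-319\right) = \left(\frac{5}{2} - 12\right) \left(-319\right) = \left(- \frac{19}{2}\right) \left(-319\right) = \frac{6061}{2}$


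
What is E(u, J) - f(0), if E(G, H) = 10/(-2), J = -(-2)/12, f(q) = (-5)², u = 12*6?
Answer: -30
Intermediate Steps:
u = 72
f(q) = 25
J = ⅙ (J = -(-2)/12 = -1*(-⅙) = ⅙ ≈ 0.16667)
E(G, H) = -5 (E(G, H) = 10*(-½) = -5)
E(u, J) - f(0) = -5 - 1*25 = -5 - 25 = -30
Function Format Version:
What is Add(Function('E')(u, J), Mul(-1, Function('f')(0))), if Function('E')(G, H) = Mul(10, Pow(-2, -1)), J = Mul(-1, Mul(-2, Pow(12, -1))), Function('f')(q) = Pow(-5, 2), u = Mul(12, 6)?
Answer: -30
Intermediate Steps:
u = 72
Function('f')(q) = 25
J = Rational(1, 6) (J = Mul(-1, Mul(-2, Rational(1, 12))) = Mul(-1, Rational(-1, 6)) = Rational(1, 6) ≈ 0.16667)
Function('E')(G, H) = -5 (Function('E')(G, H) = Mul(10, Rational(-1, 2)) = -5)
Add(Function('E')(u, J), Mul(-1, Function('f')(0))) = Add(-5, Mul(-1, 25)) = Add(-5, -25) = -30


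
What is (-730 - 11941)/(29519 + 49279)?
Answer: -12671/78798 ≈ -0.16080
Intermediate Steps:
(-730 - 11941)/(29519 + 49279) = -12671/78798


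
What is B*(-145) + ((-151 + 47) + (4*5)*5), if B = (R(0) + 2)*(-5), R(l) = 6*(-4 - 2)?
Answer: -24654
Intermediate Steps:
R(l) = -36 (R(l) = 6*(-6) = -36)
B = 170 (B = (-36 + 2)*(-5) = -34*(-5) = 170)
B*(-145) + ((-151 + 47) + (4*5)*5) = 170*(-145) + ((-151 + 47) + (4*5)*5) = -24650 + (-104 + 20*5) = -24650 + (-104 + 100) = -24650 - 4 = -24654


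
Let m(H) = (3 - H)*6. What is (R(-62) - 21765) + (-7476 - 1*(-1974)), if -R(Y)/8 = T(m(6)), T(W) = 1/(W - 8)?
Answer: -354467/13 ≈ -27267.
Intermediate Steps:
m(H) = 18 - 6*H
T(W) = 1/(-8 + W)
R(Y) = 4/13 (R(Y) = -8/(-8 + (18 - 6*6)) = -8/(-8 + (18 - 36)) = -8/(-8 - 18) = -8/(-26) = -8*(-1/26) = 4/13)
(R(-62) - 21765) + (-7476 - 1*(-1974)) = (4/13 - 21765) + (-7476 - 1*(-1974)) = -282941/13 + (-7476 + 1974) = -282941/13 - 5502 = -354467/13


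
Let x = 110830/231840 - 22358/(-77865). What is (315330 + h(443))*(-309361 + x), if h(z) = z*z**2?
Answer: -16242670295181847868747/601740720 ≈ -2.6993e+13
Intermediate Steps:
x = 460441889/601740720 (x = 110830*(1/231840) - 22358*(-1/77865) = 11083/23184 + 22358/77865 = 460441889/601740720 ≈ 0.76518)
h(z) = z**3
(315330 + h(443))*(-309361 + x) = (315330 + 443**3)*(-309361 + 460441889/601740720) = (315330 + 86938307)*(-186154650438031/601740720) = 87253637*(-186154650438031/601740720) = -16242670295181847868747/601740720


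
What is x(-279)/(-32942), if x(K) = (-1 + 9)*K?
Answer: 1116/16471 ≈ 0.067755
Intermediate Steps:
x(K) = 8*K
x(-279)/(-32942) = (8*(-279))/(-32942) = -2232*(-1/32942) = 1116/16471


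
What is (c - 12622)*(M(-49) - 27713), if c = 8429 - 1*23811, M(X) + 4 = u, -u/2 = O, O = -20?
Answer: 775066708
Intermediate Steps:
u = 40 (u = -2*(-20) = 40)
M(X) = 36 (M(X) = -4 + 40 = 36)
c = -15382 (c = 8429 - 23811 = -15382)
(c - 12622)*(M(-49) - 27713) = (-15382 - 12622)*(36 - 27713) = -28004*(-27677) = 775066708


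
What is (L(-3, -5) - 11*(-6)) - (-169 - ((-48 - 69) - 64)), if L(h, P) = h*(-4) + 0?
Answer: 66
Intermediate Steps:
L(h, P) = -4*h (L(h, P) = -4*h + 0 = -4*h)
(L(-3, -5) - 11*(-6)) - (-169 - ((-48 - 69) - 64)) = (-4*(-3) - 11*(-6)) - (-169 - ((-48 - 69) - 64)) = (12 + 66) - (-169 - (-117 - 64)) = 78 - (-169 - 1*(-181)) = 78 - (-169 + 181) = 78 - 1*12 = 78 - 12 = 66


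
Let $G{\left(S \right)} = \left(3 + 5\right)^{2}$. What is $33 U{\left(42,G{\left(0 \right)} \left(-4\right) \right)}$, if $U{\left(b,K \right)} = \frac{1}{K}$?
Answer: $- \frac{33}{256} \approx -0.12891$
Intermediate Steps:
$G{\left(S \right)} = 64$ ($G{\left(S \right)} = 8^{2} = 64$)
$33 U{\left(42,G{\left(0 \right)} \left(-4\right) \right)} = \frac{33}{64 \left(-4\right)} = \frac{33}{-256} = 33 \left(- \frac{1}{256}\right) = - \frac{33}{256}$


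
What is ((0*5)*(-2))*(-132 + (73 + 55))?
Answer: 0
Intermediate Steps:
((0*5)*(-2))*(-132 + (73 + 55)) = (0*(-2))*(-132 + 128) = 0*(-4) = 0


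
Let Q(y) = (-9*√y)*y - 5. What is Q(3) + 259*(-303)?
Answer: -78482 - 27*√3 ≈ -78529.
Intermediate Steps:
Q(y) = -5 - 9*y^(3/2) (Q(y) = -9*y^(3/2) - 5 = -5 - 9*y^(3/2))
Q(3) + 259*(-303) = (-5 - 27*√3) + 259*(-303) = (-5 - 27*√3) - 78477 = -78482 - 27*√3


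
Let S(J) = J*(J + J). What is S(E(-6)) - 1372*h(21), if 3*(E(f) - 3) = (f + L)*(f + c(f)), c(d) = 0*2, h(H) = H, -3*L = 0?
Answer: -28362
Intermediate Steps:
L = 0 (L = -⅓*0 = 0)
c(d) = 0
E(f) = 3 + f²/3 (E(f) = 3 + ((f + 0)*(f + 0))/3 = 3 + (f*f)/3 = 3 + f²/3)
S(J) = 2*J² (S(J) = J*(2*J) = 2*J²)
S(E(-6)) - 1372*h(21) = 2*(3 + (⅓)*(-6)²)² - 1372*21 = 2*(3 + (⅓)*36)² - 28812 = 2*(3 + 12)² - 28812 = 2*15² - 28812 = 2*225 - 28812 = 450 - 28812 = -28362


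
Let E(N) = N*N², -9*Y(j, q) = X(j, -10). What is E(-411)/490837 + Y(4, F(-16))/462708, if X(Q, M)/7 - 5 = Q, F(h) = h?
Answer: -32124214741807/227114206596 ≈ -141.45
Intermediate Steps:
X(Q, M) = 35 + 7*Q
Y(j, q) = -35/9 - 7*j/9 (Y(j, q) = -(35 + 7*j)/9 = -35/9 - 7*j/9)
E(N) = N³
E(-411)/490837 + Y(4, F(-16))/462708 = (-411)³/490837 + (-35/9 - 7/9*4)/462708 = -69426531*1/490837 + (-35/9 - 28/9)*(1/462708) = -69426531/490837 - 7*1/462708 = -69426531/490837 - 7/462708 = -32124214741807/227114206596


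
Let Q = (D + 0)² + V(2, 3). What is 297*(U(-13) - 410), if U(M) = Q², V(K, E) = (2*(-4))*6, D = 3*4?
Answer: 2615382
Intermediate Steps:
D = 12
V(K, E) = -48 (V(K, E) = -8*6 = -48)
Q = 96 (Q = (12 + 0)² - 48 = 12² - 48 = 144 - 48 = 96)
U(M) = 9216 (U(M) = 96² = 9216)
297*(U(-13) - 410) = 297*(9216 - 410) = 297*8806 = 2615382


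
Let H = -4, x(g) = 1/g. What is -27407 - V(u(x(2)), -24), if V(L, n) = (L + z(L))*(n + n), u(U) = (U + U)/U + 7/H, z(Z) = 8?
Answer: -27011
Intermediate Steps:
u(U) = ¼ (u(U) = (U + U)/U + 7/(-4) = (2*U)/U + 7*(-¼) = 2 - 7/4 = ¼)
V(L, n) = 2*n*(8 + L) (V(L, n) = (L + 8)*(n + n) = (8 + L)*(2*n) = 2*n*(8 + L))
-27407 - V(u(x(2)), -24) = -27407 - 2*(-24)*(8 + ¼) = -27407 - 2*(-24)*33/4 = -27407 - 1*(-396) = -27407 + 396 = -27011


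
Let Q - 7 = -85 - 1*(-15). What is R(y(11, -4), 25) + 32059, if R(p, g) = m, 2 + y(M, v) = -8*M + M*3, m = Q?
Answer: 31996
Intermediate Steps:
Q = -63 (Q = 7 + (-85 - 1*(-15)) = 7 + (-85 + 15) = 7 - 70 = -63)
m = -63
y(M, v) = -2 - 5*M (y(M, v) = -2 + (-8*M + M*3) = -2 + (-8*M + 3*M) = -2 - 5*M)
R(p, g) = -63
R(y(11, -4), 25) + 32059 = -63 + 32059 = 31996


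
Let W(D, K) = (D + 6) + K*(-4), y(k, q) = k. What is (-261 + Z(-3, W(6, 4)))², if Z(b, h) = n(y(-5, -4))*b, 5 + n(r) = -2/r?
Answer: 1527696/25 ≈ 61108.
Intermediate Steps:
n(r) = -5 - 2/r
W(D, K) = 6 + D - 4*K (W(D, K) = (6 + D) - 4*K = 6 + D - 4*K)
Z(b, h) = -23*b/5 (Z(b, h) = (-5 - 2/(-5))*b = (-5 - 2*(-⅕))*b = (-5 + ⅖)*b = -23*b/5)
(-261 + Z(-3, W(6, 4)))² = (-261 - 23/5*(-3))² = (-261 + 69/5)² = (-1236/5)² = 1527696/25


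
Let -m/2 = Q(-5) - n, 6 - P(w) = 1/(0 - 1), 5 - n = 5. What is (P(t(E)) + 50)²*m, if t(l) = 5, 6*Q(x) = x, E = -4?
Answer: 5415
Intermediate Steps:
n = 0 (n = 5 - 1*5 = 5 - 5 = 0)
Q(x) = x/6
P(w) = 7 (P(w) = 6 - 1/(0 - 1) = 6 - 1/(-1) = 6 - 1*(-1) = 6 + 1 = 7)
m = 5/3 (m = -2*((⅙)*(-5) - 1*0) = -2*(-⅚ + 0) = -2*(-⅚) = 5/3 ≈ 1.6667)
(P(t(E)) + 50)²*m = (7 + 50)²*(5/3) = 57²*(5/3) = 3249*(5/3) = 5415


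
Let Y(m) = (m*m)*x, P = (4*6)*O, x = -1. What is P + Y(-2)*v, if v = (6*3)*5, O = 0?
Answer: -360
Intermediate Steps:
P = 0 (P = (4*6)*0 = 24*0 = 0)
v = 90 (v = 18*5 = 90)
Y(m) = -m**2 (Y(m) = (m*m)*(-1) = m**2*(-1) = -m**2)
P + Y(-2)*v = 0 - 1*(-2)**2*90 = 0 - 1*4*90 = 0 - 4*90 = 0 - 360 = -360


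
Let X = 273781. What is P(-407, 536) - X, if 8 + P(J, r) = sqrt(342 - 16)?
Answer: -273789 + sqrt(326) ≈ -2.7377e+5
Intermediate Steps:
P(J, r) = -8 + sqrt(326) (P(J, r) = -8 + sqrt(342 - 16) = -8 + sqrt(326))
P(-407, 536) - X = (-8 + sqrt(326)) - 1*273781 = (-8 + sqrt(326)) - 273781 = -273789 + sqrt(326)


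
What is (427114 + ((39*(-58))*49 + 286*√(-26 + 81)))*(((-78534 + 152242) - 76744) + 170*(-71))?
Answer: -4777665256 - 4320316*√55 ≈ -4.8097e+9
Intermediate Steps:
(427114 + ((39*(-58))*49 + 286*√(-26 + 81)))*(((-78534 + 152242) - 76744) + 170*(-71)) = (427114 + (-2262*49 + 286*√55))*((73708 - 76744) - 12070) = (427114 + (-110838 + 286*√55))*(-3036 - 12070) = (316276 + 286*√55)*(-15106) = -4777665256 - 4320316*√55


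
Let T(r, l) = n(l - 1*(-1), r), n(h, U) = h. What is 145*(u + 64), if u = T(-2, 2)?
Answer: 9715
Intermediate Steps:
T(r, l) = 1 + l (T(r, l) = l - 1*(-1) = l + 1 = 1 + l)
u = 3 (u = 1 + 2 = 3)
145*(u + 64) = 145*(3 + 64) = 145*67 = 9715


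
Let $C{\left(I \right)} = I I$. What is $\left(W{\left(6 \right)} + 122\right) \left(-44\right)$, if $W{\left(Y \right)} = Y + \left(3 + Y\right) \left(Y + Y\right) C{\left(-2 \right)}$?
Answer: $-24640$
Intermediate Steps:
$C{\left(I \right)} = I^{2}$
$W{\left(Y \right)} = Y + 8 Y \left(3 + Y\right)$ ($W{\left(Y \right)} = Y + \left(3 + Y\right) \left(Y + Y\right) \left(-2\right)^{2} = Y + \left(3 + Y\right) 2 Y 4 = Y + 2 Y \left(3 + Y\right) 4 = Y + 8 Y \left(3 + Y\right)$)
$\left(W{\left(6 \right)} + 122\right) \left(-44\right) = \left(6 \left(25 + 8 \cdot 6\right) + 122\right) \left(-44\right) = \left(6 \left(25 + 48\right) + 122\right) \left(-44\right) = \left(6 \cdot 73 + 122\right) \left(-44\right) = \left(438 + 122\right) \left(-44\right) = 560 \left(-44\right) = -24640$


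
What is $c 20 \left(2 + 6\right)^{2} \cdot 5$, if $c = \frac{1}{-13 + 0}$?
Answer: $- \frac{6400}{13} \approx -492.31$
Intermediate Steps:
$c = - \frac{1}{13}$ ($c = \frac{1}{-13} = - \frac{1}{13} \approx -0.076923$)
$c 20 \left(2 + 6\right)^{2} \cdot 5 = \left(- \frac{1}{13}\right) 20 \left(2 + 6\right)^{2} \cdot 5 = - \frac{20 \cdot 8^{2} \cdot 5}{13} = - \frac{20 \cdot 64 \cdot 5}{13} = \left(- \frac{20}{13}\right) 320 = - \frac{6400}{13}$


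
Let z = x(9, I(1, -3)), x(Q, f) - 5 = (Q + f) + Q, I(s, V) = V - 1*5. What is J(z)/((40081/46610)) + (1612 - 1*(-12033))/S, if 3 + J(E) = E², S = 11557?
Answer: 120132038185/463216117 ≈ 259.34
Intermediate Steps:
I(s, V) = -5 + V (I(s, V) = V - 5 = -5 + V)
x(Q, f) = 5 + f + 2*Q (x(Q, f) = 5 + ((Q + f) + Q) = 5 + (f + 2*Q) = 5 + f + 2*Q)
z = 15 (z = 5 + (-5 - 3) + 2*9 = 5 - 8 + 18 = 15)
J(E) = -3 + E²
J(z)/((40081/46610)) + (1612 - 1*(-12033))/S = (-3 + 15²)/((40081/46610)) + (1612 - 1*(-12033))/11557 = (-3 + 225)/((40081*(1/46610))) + (1612 + 12033)*(1/11557) = 222/(40081/46610) + 13645*(1/11557) = 222*(46610/40081) + 13645/11557 = 10347420/40081 + 13645/11557 = 120132038185/463216117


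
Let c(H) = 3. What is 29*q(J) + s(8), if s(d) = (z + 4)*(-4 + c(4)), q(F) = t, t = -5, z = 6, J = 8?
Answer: -155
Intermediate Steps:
q(F) = -5
s(d) = -10 (s(d) = (6 + 4)*(-4 + 3) = 10*(-1) = -10)
29*q(J) + s(8) = 29*(-5) - 10 = -145 - 10 = -155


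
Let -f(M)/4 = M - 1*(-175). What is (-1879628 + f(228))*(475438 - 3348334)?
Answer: 5404606871040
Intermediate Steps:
f(M) = -700 - 4*M (f(M) = -4*(M - 1*(-175)) = -4*(M + 175) = -4*(175 + M) = -700 - 4*M)
(-1879628 + f(228))*(475438 - 3348334) = (-1879628 + (-700 - 4*228))*(475438 - 3348334) = (-1879628 + (-700 - 912))*(-2872896) = (-1879628 - 1612)*(-2872896) = -1881240*(-2872896) = 5404606871040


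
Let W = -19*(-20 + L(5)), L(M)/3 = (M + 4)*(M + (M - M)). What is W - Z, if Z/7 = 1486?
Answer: -12587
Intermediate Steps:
L(M) = 3*M*(4 + M) (L(M) = 3*((M + 4)*(M + (M - M))) = 3*((4 + M)*(M + 0)) = 3*((4 + M)*M) = 3*(M*(4 + M)) = 3*M*(4 + M))
W = -2185 (W = -19*(-20 + 3*5*(4 + 5)) = -19*(-20 + 3*5*9) = -19*(-20 + 135) = -19*115 = -2185)
Z = 10402 (Z = 7*1486 = 10402)
W - Z = -2185 - 1*10402 = -2185 - 10402 = -12587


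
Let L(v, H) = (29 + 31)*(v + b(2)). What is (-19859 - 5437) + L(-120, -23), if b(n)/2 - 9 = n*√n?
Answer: -31416 + 240*√2 ≈ -31077.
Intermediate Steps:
b(n) = 18 + 2*n^(3/2) (b(n) = 18 + 2*(n*√n) = 18 + 2*n^(3/2))
L(v, H) = 1080 + 60*v + 240*√2 (L(v, H) = (29 + 31)*(v + (18 + 2*2^(3/2))) = 60*(v + (18 + 2*(2*√2))) = 60*(v + (18 + 4*√2)) = 60*(18 + v + 4*√2) = 1080 + 60*v + 240*√2)
(-19859 - 5437) + L(-120, -23) = (-19859 - 5437) + (1080 + 60*(-120) + 240*√2) = -25296 + (1080 - 7200 + 240*√2) = -25296 + (-6120 + 240*√2) = -31416 + 240*√2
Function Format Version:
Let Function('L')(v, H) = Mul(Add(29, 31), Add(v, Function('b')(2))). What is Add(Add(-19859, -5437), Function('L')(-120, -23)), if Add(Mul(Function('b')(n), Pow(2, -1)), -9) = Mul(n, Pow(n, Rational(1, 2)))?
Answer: Add(-31416, Mul(240, Pow(2, Rational(1, 2)))) ≈ -31077.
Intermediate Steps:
Function('b')(n) = Add(18, Mul(2, Pow(n, Rational(3, 2)))) (Function('b')(n) = Add(18, Mul(2, Mul(n, Pow(n, Rational(1, 2))))) = Add(18, Mul(2, Pow(n, Rational(3, 2)))))
Function('L')(v, H) = Add(1080, Mul(60, v), Mul(240, Pow(2, Rational(1, 2)))) (Function('L')(v, H) = Mul(Add(29, 31), Add(v, Add(18, Mul(2, Pow(2, Rational(3, 2)))))) = Mul(60, Add(v, Add(18, Mul(2, Mul(2, Pow(2, Rational(1, 2))))))) = Mul(60, Add(v, Add(18, Mul(4, Pow(2, Rational(1, 2)))))) = Mul(60, Add(18, v, Mul(4, Pow(2, Rational(1, 2))))) = Add(1080, Mul(60, v), Mul(240, Pow(2, Rational(1, 2)))))
Add(Add(-19859, -5437), Function('L')(-120, -23)) = Add(Add(-19859, -5437), Add(1080, Mul(60, -120), Mul(240, Pow(2, Rational(1, 2))))) = Add(-25296, Add(1080, -7200, Mul(240, Pow(2, Rational(1, 2))))) = Add(-25296, Add(-6120, Mul(240, Pow(2, Rational(1, 2))))) = Add(-31416, Mul(240, Pow(2, Rational(1, 2))))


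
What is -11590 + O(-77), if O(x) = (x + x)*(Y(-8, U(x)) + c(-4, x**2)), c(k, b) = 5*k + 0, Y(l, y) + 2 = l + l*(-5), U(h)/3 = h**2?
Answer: -13130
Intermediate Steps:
U(h) = 3*h**2
Y(l, y) = -2 - 4*l (Y(l, y) = -2 + (l + l*(-5)) = -2 + (l - 5*l) = -2 - 4*l)
c(k, b) = 5*k
O(x) = 20*x (O(x) = (x + x)*((-2 - 4*(-8)) + 5*(-4)) = (2*x)*((-2 + 32) - 20) = (2*x)*(30 - 20) = (2*x)*10 = 20*x)
-11590 + O(-77) = -11590 + 20*(-77) = -11590 - 1540 = -13130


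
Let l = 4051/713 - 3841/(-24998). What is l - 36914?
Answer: -657835405105/17823574 ≈ -36908.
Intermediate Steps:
l = 104005531/17823574 (l = 4051*(1/713) - 3841*(-1/24998) = 4051/713 + 3841/24998 = 104005531/17823574 ≈ 5.8353)
l - 36914 = 104005531/17823574 - 36914 = -657835405105/17823574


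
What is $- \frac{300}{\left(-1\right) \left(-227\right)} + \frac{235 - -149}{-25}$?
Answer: $- \frac{94668}{5675} \approx -16.682$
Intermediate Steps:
$- \frac{300}{\left(-1\right) \left(-227\right)} + \frac{235 - -149}{-25} = - \frac{300}{227} + \left(235 + 149\right) \left(- \frac{1}{25}\right) = \left(-300\right) \frac{1}{227} + 384 \left(- \frac{1}{25}\right) = - \frac{300}{227} - \frac{384}{25} = - \frac{94668}{5675}$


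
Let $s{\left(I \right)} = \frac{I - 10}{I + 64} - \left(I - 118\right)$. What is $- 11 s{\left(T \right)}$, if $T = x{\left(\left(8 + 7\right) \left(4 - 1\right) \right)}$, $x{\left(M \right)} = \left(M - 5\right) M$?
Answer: $\frac{17234019}{932} \approx 18491.0$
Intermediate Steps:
$x{\left(M \right)} = M \left(-5 + M\right)$ ($x{\left(M \right)} = \left(-5 + M\right) M = M \left(-5 + M\right)$)
$T = 1800$ ($T = \left(8 + 7\right) \left(4 - 1\right) \left(-5 + \left(8 + 7\right) \left(4 - 1\right)\right) = 15 \cdot 3 \left(-5 + 15 \cdot 3\right) = 45 \left(-5 + 45\right) = 45 \cdot 40 = 1800$)
$s{\left(I \right)} = 118 - I + \frac{-10 + I}{64 + I}$ ($s{\left(I \right)} = \frac{-10 + I}{64 + I} - \left(-118 + I\right) = 118 - I + \frac{-10 + I}{64 + I}$)
$- 11 s{\left(T \right)} = - 11 \frac{7542 - 1800^{2} + 55 \cdot 1800}{64 + 1800} = - 11 \frac{7542 - 3240000 + 99000}{1864} = - 11 \cdot \frac{1}{1864} \left(-3133458\right) = \left(-11\right) \left(- \frac{1566729}{932}\right) = \frac{17234019}{932}$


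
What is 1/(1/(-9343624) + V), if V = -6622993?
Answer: -9343624/61882756346633 ≈ -1.5099e-7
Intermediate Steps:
1/(1/(-9343624) + V) = 1/(1/(-9343624) - 6622993) = 1/(-1/9343624 - 6622993) = 1/(-61882756346633/9343624) = -9343624/61882756346633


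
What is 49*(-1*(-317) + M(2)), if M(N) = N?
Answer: 15631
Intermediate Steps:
49*(-1*(-317) + M(2)) = 49*(-1*(-317) + 2) = 49*(317 + 2) = 49*319 = 15631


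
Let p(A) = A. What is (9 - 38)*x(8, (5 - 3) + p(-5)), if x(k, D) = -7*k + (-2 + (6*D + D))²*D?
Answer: 47647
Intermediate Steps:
x(k, D) = -7*k + D*(-2 + 7*D)² (x(k, D) = -7*k + (-2 + 7*D)²*D = -7*k + D*(-2 + 7*D)²)
(9 - 38)*x(8, (5 - 3) + p(-5)) = (9 - 38)*(-7*8 + ((5 - 3) - 5)*(-2 + 7*((5 - 3) - 5))²) = -29*(-56 + (2 - 5)*(-2 + 7*(2 - 5))²) = -29*(-56 - 3*(-2 + 7*(-3))²) = -29*(-56 - 3*(-2 - 21)²) = -29*(-56 - 3*(-23)²) = -29*(-56 - 3*529) = -29*(-56 - 1587) = -29*(-1643) = 47647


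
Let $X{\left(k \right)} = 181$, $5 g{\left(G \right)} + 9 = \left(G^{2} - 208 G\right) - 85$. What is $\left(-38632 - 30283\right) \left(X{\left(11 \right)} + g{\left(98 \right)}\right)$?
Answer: $137402727$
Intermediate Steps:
$g{\left(G \right)} = - \frac{94}{5} - \frac{208 G}{5} + \frac{G^{2}}{5}$ ($g{\left(G \right)} = - \frac{9}{5} + \frac{\left(G^{2} - 208 G\right) - 85}{5} = - \frac{9}{5} + \frac{-85 + G^{2} - 208 G}{5} = - \frac{9}{5} - \left(17 - \frac{G^{2}}{5} + \frac{208 G}{5}\right) = - \frac{94}{5} - \frac{208 G}{5} + \frac{G^{2}}{5}$)
$\left(-38632 - 30283\right) \left(X{\left(11 \right)} + g{\left(98 \right)}\right) = \left(-38632 - 30283\right) \left(181 - \left(\frac{20478}{5} - \frac{9604}{5}\right)\right) = - 68915 \left(181 - \frac{10874}{5}\right) = \left(-68915\right) \left(- \frac{9969}{5}\right) = 137402727$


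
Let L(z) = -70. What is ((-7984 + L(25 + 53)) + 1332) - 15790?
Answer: -22512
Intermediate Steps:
((-7984 + L(25 + 53)) + 1332) - 15790 = ((-7984 - 70) + 1332) - 15790 = (-8054 + 1332) - 15790 = -6722 - 15790 = -22512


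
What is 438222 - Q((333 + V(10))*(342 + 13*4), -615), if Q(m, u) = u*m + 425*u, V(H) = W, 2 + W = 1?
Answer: 81146517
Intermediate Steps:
W = -1 (W = -2 + 1 = -1)
V(H) = -1
Q(m, u) = 425*u + m*u (Q(m, u) = m*u + 425*u = 425*u + m*u)
438222 - Q((333 + V(10))*(342 + 13*4), -615) = 438222 - (-615)*(425 + (333 - 1)*(342 + 13*4)) = 438222 - (-615)*(425 + 332*(342 + 52)) = 438222 - (-615)*(425 + 332*394) = 438222 - (-615)*(425 + 130808) = 438222 - (-615)*131233 = 438222 - 1*(-80708295) = 438222 + 80708295 = 81146517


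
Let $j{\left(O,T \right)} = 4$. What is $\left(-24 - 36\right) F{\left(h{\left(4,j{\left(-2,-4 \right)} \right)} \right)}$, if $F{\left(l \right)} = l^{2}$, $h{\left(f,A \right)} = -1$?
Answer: $-60$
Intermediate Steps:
$\left(-24 - 36\right) F{\left(h{\left(4,j{\left(-2,-4 \right)} \right)} \right)} = \left(-24 - 36\right) \left(-1\right)^{2} = \left(-60\right) 1 = -60$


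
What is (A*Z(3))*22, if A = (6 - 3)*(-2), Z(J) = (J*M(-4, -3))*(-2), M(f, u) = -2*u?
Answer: 4752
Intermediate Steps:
Z(J) = -12*J (Z(J) = (J*(-2*(-3)))*(-2) = (J*6)*(-2) = (6*J)*(-2) = -12*J)
A = -6 (A = 3*(-2) = -6)
(A*Z(3))*22 = -(-72)*3*22 = -6*(-36)*22 = 216*22 = 4752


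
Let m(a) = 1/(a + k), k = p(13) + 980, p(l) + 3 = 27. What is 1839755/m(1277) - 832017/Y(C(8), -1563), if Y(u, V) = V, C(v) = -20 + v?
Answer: 2186366959094/521 ≈ 4.1965e+9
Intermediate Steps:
p(l) = 24 (p(l) = -3 + 27 = 24)
k = 1004 (k = 24 + 980 = 1004)
m(a) = 1/(1004 + a) (m(a) = 1/(a + 1004) = 1/(1004 + a))
1839755/m(1277) - 832017/Y(C(8), -1563) = 1839755/(1/(1004 + 1277)) - 832017/(-1563) = 1839755/(1/2281) - 832017*(-1/1563) = 1839755/(1/2281) + 277339/521 = 1839755*2281 + 277339/521 = 4196481155 + 277339/521 = 2186366959094/521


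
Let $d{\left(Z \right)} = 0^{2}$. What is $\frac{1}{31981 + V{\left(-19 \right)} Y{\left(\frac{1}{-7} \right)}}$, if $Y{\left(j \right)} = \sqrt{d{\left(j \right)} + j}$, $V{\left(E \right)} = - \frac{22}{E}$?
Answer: $\frac{80815987}{2584576080731} - \frac{418 i \sqrt{7}}{2584576080731} \approx 3.1269 \cdot 10^{-5} - 4.2789 \cdot 10^{-10} i$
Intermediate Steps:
$d{\left(Z \right)} = 0$
$Y{\left(j \right)} = \sqrt{j}$ ($Y{\left(j \right)} = \sqrt{0 + j} = \sqrt{j}$)
$\frac{1}{31981 + V{\left(-19 \right)} Y{\left(\frac{1}{-7} \right)}} = \frac{1}{31981 + - \frac{22}{-19} \sqrt{\frac{1}{-7}}} = \frac{1}{31981 + \left(-22\right) \left(- \frac{1}{19}\right) \sqrt{- \frac{1}{7}}} = \frac{1}{31981 + \frac{22 \frac{i \sqrt{7}}{7}}{19}} = \frac{1}{31981 + \frac{22 i \sqrt{7}}{133}}$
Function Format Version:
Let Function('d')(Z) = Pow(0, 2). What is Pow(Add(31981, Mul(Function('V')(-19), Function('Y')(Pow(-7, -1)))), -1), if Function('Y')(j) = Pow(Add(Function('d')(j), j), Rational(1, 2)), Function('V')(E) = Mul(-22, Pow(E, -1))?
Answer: Add(Rational(80815987, 2584576080731), Mul(Rational(-418, 2584576080731), I, Pow(7, Rational(1, 2)))) ≈ Add(3.1269e-5, Mul(-4.2789e-10, I))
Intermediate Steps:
Function('d')(Z) = 0
Function('Y')(j) = Pow(j, Rational(1, 2)) (Function('Y')(j) = Pow(Add(0, j), Rational(1, 2)) = Pow(j, Rational(1, 2)))
Pow(Add(31981, Mul(Function('V')(-19), Function('Y')(Pow(-7, -1)))), -1) = Pow(Add(31981, Mul(Mul(-22, Pow(-19, -1)), Pow(Pow(-7, -1), Rational(1, 2)))), -1) = Pow(Add(31981, Mul(Mul(-22, Rational(-1, 19)), Pow(Rational(-1, 7), Rational(1, 2)))), -1) = Pow(Add(31981, Mul(Rational(22, 19), Mul(Rational(1, 7), I, Pow(7, Rational(1, 2))))), -1) = Pow(Add(31981, Mul(Rational(22, 133), I, Pow(7, Rational(1, 2)))), -1)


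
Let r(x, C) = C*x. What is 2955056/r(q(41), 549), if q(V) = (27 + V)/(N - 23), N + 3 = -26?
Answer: -38415728/9333 ≈ -4116.1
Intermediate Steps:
N = -29 (N = -3 - 26 = -29)
q(V) = -27/52 - V/52 (q(V) = (27 + V)/(-29 - 23) = (27 + V)/(-52) = (27 + V)*(-1/52) = -27/52 - V/52)
2955056/r(q(41), 549) = 2955056/((549*(-27/52 - 1/52*41))) = 2955056/((549*(-27/52 - 41/52))) = 2955056/((549*(-17/13))) = 2955056/(-9333/13) = 2955056*(-13/9333) = -38415728/9333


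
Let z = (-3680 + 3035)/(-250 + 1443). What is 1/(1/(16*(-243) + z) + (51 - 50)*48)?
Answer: 4639029/222672199 ≈ 0.020833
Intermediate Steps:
z = -645/1193 ≈ -0.54065
1/(1/(16*(-243) + z) + (51 - 50)*48) = 1/(1/(16*(-243) - 645/1193) + (51 - 50)*48) = 1/(1/(-3888 - 645/1193) + 1*48) = 1/(1/(-4639029/1193) + 48) = 1/(-1193/4639029 + 48) = 1/(222672199/4639029) = 4639029/222672199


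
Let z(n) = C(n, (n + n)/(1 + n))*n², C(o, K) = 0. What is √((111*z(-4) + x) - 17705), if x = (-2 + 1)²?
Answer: 2*I*√4426 ≈ 133.06*I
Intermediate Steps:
z(n) = 0 (z(n) = 0*n² = 0)
x = 1 (x = (-1)² = 1)
√((111*z(-4) + x) - 17705) = √((111*0 + 1) - 17705) = √((0 + 1) - 17705) = √(1 - 17705) = √(-17704) = 2*I*√4426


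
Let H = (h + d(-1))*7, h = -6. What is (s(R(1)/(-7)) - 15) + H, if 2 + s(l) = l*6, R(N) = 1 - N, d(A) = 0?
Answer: -59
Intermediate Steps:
H = -42 (H = (-6 + 0)*7 = -6*7 = -42)
s(l) = -2 + 6*l (s(l) = -2 + l*6 = -2 + 6*l)
(s(R(1)/(-7)) - 15) + H = ((-2 + 6*((1 - 1*1)/(-7))) - 15) - 42 = ((-2 + 6*((1 - 1)*(-⅐))) - 15) - 42 = ((-2 + 6*(0*(-⅐))) - 15) - 42 = ((-2 + 6*0) - 15) - 42 = ((-2 + 0) - 15) - 42 = (-2 - 15) - 42 = -17 - 42 = -59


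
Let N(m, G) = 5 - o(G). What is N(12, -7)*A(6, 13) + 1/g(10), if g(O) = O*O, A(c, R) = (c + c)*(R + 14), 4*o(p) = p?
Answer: 218701/100 ≈ 2187.0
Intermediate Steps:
o(p) = p/4
A(c, R) = 2*c*(14 + R) (A(c, R) = (2*c)*(14 + R) = 2*c*(14 + R))
N(m, G) = 5 - G/4
g(O) = O**2
N(12, -7)*A(6, 13) + 1/g(10) = (5 - 1/4*(-7))*(2*6*(14 + 13)) + 1/(10**2) = (5 + 7/4)*(2*6*27) + 1/100 = (27/4)*324 + 1/100 = 2187 + 1/100 = 218701/100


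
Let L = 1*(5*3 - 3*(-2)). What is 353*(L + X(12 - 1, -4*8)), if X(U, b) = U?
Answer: 11296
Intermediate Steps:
L = 21 (L = 1*(15 + 6) = 1*21 = 21)
353*(L + X(12 - 1, -4*8)) = 353*(21 + (12 - 1)) = 353*(21 + 11) = 353*32 = 11296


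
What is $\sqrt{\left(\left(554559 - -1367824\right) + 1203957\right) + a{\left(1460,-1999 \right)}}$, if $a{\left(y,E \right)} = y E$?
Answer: $10 \sqrt{2078} \approx 455.85$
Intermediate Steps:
$a{\left(y,E \right)} = E y$
$\sqrt{\left(\left(554559 - -1367824\right) + 1203957\right) + a{\left(1460,-1999 \right)}} = \sqrt{\left(\left(554559 - -1367824\right) + 1203957\right) - 2918540} = \sqrt{\left(\left(554559 + 1367824\right) + 1203957\right) - 2918540} = \sqrt{\left(1922383 + 1203957\right) - 2918540} = \sqrt{3126340 - 2918540} = \sqrt{207800} = 10 \sqrt{2078}$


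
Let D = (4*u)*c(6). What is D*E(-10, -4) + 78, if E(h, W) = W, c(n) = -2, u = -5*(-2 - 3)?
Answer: 878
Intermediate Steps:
u = 25 (u = -5*(-5) = 25)
D = -200 (D = (4*25)*(-2) = 100*(-2) = -200)
D*E(-10, -4) + 78 = -200*(-4) + 78 = 800 + 78 = 878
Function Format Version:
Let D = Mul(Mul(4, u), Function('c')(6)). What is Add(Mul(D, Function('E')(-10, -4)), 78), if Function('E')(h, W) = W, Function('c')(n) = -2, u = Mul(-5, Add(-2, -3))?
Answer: 878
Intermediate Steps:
u = 25 (u = Mul(-5, -5) = 25)
D = -200 (D = Mul(Mul(4, 25), -2) = Mul(100, -2) = -200)
Add(Mul(D, Function('E')(-10, -4)), 78) = Add(Mul(-200, -4), 78) = Add(800, 78) = 878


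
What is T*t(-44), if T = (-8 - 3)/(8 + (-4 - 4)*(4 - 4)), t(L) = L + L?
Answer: 121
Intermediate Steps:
t(L) = 2*L
T = -11/8 (T = -11/(8 - 8*0) = -11/(8 + 0) = -11/8 ≈ -1.3750)
T*t(-44) = -11*(-44)/4 = -11/8*(-88) = 121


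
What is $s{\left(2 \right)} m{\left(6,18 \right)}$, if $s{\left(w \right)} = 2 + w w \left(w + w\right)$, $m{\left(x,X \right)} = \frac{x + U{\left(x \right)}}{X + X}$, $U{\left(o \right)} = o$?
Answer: $6$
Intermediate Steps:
$m{\left(x,X \right)} = \frac{x}{X}$ ($m{\left(x,X \right)} = \frac{x + x}{X + X} = \frac{2 x}{2 X} = 2 x \frac{1}{2 X} = \frac{x}{X}$)
$s{\left(w \right)} = 2 + 2 w^{3}$ ($s{\left(w \right)} = 2 + w w 2 w = 2 + w 2 w^{2} = 2 + 2 w^{3}$)
$s{\left(2 \right)} m{\left(6,18 \right)} = \left(2 + 2 \cdot 2^{3}\right) \frac{6}{18} = \left(2 + 2 \cdot 8\right) 6 \cdot \frac{1}{18} = \left(2 + 16\right) \frac{1}{3} = 18 \cdot \frac{1}{3} = 6$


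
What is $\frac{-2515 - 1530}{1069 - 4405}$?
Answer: $\frac{4045}{3336} \approx 1.2125$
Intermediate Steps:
$\frac{-2515 - 1530}{1069 - 4405} = - \frac{4045}{-3336} = \left(-4045\right) \left(- \frac{1}{3336}\right) = \frac{4045}{3336}$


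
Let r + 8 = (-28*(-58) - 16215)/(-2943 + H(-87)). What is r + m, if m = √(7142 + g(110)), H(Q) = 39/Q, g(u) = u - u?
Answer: -259741/85360 + √7142 ≈ 81.468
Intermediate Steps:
g(u) = 0
m = √7142 (m = √(7142 + 0) = √7142 ≈ 84.510)
r = -259741/85360 (r = -8 + (-28*(-58) - 16215)/(-2943 + 39/(-87)) = -8 + (1624 - 16215)/(-2943 + 39*(-1/87)) = -8 - 14591/(-2943 - 13/29) = -8 - 14591/(-85360/29) = -8 - 14591*(-29/85360) = -8 + 423139/85360 = -259741/85360 ≈ -3.0429)
r + m = -259741/85360 + √7142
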